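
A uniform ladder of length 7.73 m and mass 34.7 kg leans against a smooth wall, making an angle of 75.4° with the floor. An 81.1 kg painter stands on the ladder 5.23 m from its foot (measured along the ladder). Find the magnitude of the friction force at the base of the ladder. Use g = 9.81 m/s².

Choose the foot of the ladder as the axis so the floor normal and friction both act there and drop out.
Ladder weight 34.7×9.81 = 340.4 N acts at 3.865 m along the ladder; its horizontal arm is 3.865·cos75.4° = 0.9742 m → τ = 331.6 N·m clockwise.
Painter: 81.1×9.81 = 795.6 N at 5.23 m → arm 1.318 m → τ = 1049 N·m clockwise.
Wall normal N acts horizontally at the top; its moment arm is the height L sinθ = 7.73·sin75.4° = 7.48 m, counterclockwise.
Setting net torque to zero: N × 7.48 = 1381 → N = 185 N.
ΣFx = 0: friction at the foot balances the wall's push, so f = N_wall = 185 N.

f ≈ 185 N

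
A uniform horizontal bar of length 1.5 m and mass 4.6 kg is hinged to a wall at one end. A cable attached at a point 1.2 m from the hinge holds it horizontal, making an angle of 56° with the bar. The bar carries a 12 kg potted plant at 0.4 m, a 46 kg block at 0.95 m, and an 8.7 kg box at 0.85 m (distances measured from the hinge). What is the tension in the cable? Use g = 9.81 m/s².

About the hinge:
Beam weight: 4.6 × 9.81 = 45.13 N down at 0.75 m → arm 0.75 m, τ = 45.13 × 0.75 = 33.85 N·m clockwise.
Potted plant: 12 × 9.81 = 117.7 N down at 0.4 m → arm 0.4 m, τ = 117.7 × 0.4 = 47.08 N·m clockwise.
Block: 46 × 9.81 = 451.3 N down at 0.95 m → arm 0.95 m, τ = 451.3 × 0.95 = 428.7 N·m clockwise.
Box: 8.7 × 9.81 = 85.35 N down at 0.85 m → arm 0.85 m, τ = 85.35 × 0.85 = 72.55 N·m clockwise.
Total clockwise load moment = 582.2 N·m.
The cable tension T acts at 1.2 m; only its component perpendicular to the bar, T sinθ, produces torque. sin 56° = 0.829.
Setting net torque to zero: T × 1.2 × 0.829 = 582.2 → T = 582.2 / 0.9948 = 585 N.

T ≈ 585 N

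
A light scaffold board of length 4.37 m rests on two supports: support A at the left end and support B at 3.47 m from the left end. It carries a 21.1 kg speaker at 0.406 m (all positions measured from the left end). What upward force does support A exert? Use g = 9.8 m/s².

R_A ≈ 183 N

Choose support B as the axis so its reaction then has zero moment arm.
Speaker: 21.1 × 9.8 = 206.8 N down at 0.406 m → arm 3.064 m, τ = 206.8 × 3.064 = 633.6 N·m counterclockwise.
Net load moment about support B = 633.6 N·m counterclockwise.
Reaction R at support A is upward at 0 m, arm 3.47 m → moment R × 3.47 clockwise.
For rotational equilibrium, R × 3.47 = 633.6, so R = 183 N.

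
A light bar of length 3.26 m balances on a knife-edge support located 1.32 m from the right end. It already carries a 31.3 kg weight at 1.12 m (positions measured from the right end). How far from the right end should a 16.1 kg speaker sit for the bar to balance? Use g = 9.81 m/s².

x ≈ 1.71 m from the right end

Taking torques about the knife-edge support (at 1.32 m from the right end):
Weight: 31.3 × 9.81 = 307.1 N down at 1.12 m → arm 0.2 m, τ = 307.1 × 0.2 = 61.42 N·m clockwise.
Net moment of existing loads = 61.42 N·m clockwise.
The speaker weighs 16.1 × 9.81 = 157.9 N and must supply an equal counterclockwise moment, so its lever arm about the knife-edge support is 61.42 / 157.9 = 0.389 m.
That puts it at 1.32 + 0.389 = 1.71 m from the right end.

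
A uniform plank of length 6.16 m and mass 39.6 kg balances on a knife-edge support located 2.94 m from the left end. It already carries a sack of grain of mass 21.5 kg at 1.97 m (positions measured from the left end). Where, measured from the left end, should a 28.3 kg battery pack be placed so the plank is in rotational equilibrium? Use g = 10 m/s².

x ≈ 3.48 m from the left end

Sum moments about the knife-edge support (at 2.94 m from the left end) (the support reaction has zero arm there).
Beam weight: 39.6 × 10 = 396 N down at 3.08 m → arm 0.14 m, τ = 396 × 0.14 = 55.44 N·m clockwise.
Sack of grain: 21.5 × 10 = 215 N down at 1.97 m → arm 0.97 m, τ = 215 × 0.97 = 208.5 N·m counterclockwise.
Net moment of existing loads = 153.1 N·m counterclockwise.
The battery pack weighs 28.3 × 10 = 283 N and must supply an equal clockwise moment, so its lever arm about the knife-edge support is 153.1 / 283 = 0.541 m.
That puts it at 2.94 + 0.541 = 3.48 m from the left end.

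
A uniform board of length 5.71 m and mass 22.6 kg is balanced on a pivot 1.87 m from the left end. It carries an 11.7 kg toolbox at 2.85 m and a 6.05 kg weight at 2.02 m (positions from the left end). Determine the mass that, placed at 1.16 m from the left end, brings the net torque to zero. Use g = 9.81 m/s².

About the pivot (at 1.87 m from the left end):
Beam weight: 22.6 × 9.81 = 221.7 N down at 2.855 m → arm 0.985 m, τ = 221.7 × 0.985 = 218.4 N·m clockwise.
Toolbox: 11.7 × 9.81 = 114.8 N down at 2.85 m → arm 0.98 m, τ = 114.8 × 0.98 = 112.5 N·m clockwise.
Weight: 6.05 × 9.81 = 59.35 N down at 2.02 m → arm 0.15 m, τ = 59.35 × 0.15 = 8.902 N·m clockwise.
Net moment of known loads = 339.8 N·m clockwise.
An unknown mass m at 1.16 m has arm 0.71 m; its moment is m·g·0.71 counterclockwise.
Στ = 0 ⇒ m × 9.81 × 0.71 = 339.8 ⇒ m = 339.8 / (9.81 × 0.71) = 48.8 kg.

m ≈ 48.8 kg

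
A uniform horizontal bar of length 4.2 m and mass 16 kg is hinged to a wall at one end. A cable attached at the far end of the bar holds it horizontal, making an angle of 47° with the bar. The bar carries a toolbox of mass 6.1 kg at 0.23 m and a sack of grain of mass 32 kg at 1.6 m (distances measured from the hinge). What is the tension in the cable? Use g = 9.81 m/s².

T ≈ 275 N

Taking torques about the hinge:
Beam weight: 16 × 9.81 = 157 N down at 2.1 m → arm 2.1 m, τ = 157 × 2.1 = 329.7 N·m clockwise.
Toolbox: 6.1 × 9.81 = 59.84 N down at 0.23 m → arm 0.23 m, τ = 59.84 × 0.23 = 13.76 N·m clockwise.
Sack of grain: 32 × 9.81 = 313.9 N down at 1.6 m → arm 1.6 m, τ = 313.9 × 1.6 = 502.2 N·m clockwise.
Total clockwise load moment = 845.7 N·m.
The cable tension T acts at 4.2 m; only its component perpendicular to the bar, T sinθ, produces torque. sin 47° = 0.7314.
Balancing moments: T × 4.2 × 0.7314 = 845.7, giving T = 845.7 / 3.072 = 275 N.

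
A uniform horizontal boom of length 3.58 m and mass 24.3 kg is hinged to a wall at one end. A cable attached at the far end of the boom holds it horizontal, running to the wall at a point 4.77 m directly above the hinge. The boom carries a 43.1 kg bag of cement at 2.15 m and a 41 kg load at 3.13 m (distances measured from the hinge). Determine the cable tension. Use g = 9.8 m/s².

Choose the hinge as the axis so the unknown hinge reaction has zero arm there.
Beam weight: 24.3 × 9.8 = 238.1 N down at 1.79 m → arm 1.79 m, τ = 238.1 × 1.79 = 426.2 N·m clockwise.
Bag of cement: 43.1 × 9.8 = 422.4 N down at 2.15 m → arm 2.15 m, τ = 422.4 × 2.15 = 908.2 N·m clockwise.
Load: 41 × 9.8 = 401.8 N down at 3.13 m → arm 3.13 m, τ = 401.8 × 3.13 = 1258 N·m clockwise.
Total clockwise load moment = 2592 N·m.
The cable tension T acts at 3.58 m; only its component perpendicular to the boom, T sinθ, produces torque. sinθ = h/√(h²+d²) = 4.77/√(4.77²+3.58²) = 0.7998.
For rotational equilibrium, T × 3.58 × 0.7998 = 2592, so T = 2592 / 2.863 = 905 N.

T ≈ 905 N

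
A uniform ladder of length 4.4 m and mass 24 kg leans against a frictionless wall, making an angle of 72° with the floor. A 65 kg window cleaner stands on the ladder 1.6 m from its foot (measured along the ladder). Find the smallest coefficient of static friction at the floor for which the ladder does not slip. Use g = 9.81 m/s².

μ_min ≈ 0.13

About the foot of the ladder:
Ladder weight 24×9.81 = 235.4 N acts at 2.2 m along the ladder; its horizontal arm is 2.2·cos72° = 0.6798 m → τ = 160 N·m clockwise.
Window cleaner: 65×9.81 = 637.6 N at 1.6 m → arm 0.4944 m → τ = 315.2 N·m clockwise.
Wall normal N acts horizontally at the top; its moment arm is the height L sinθ = 4.4·sin72° = 4.185 m, counterclockwise.
Setting net torque to zero: N × 4.185 = 475.2 → N = 113.5 N.
ΣFx = 0 ⇒ f = N_wall = 113.5 N. ΣFy = 0 ⇒ N_floor = 873 N.
μ_min = f / N_floor = 113.5 / 873 = 0.13.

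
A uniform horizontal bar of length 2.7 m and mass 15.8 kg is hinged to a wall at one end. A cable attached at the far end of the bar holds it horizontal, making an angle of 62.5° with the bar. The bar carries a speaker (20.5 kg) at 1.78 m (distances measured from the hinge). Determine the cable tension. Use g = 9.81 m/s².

Taking torques about the hinge:
Beam weight: 15.8 × 9.81 = 155 N down at 1.35 m → arm 1.35 m, τ = 155 × 1.35 = 209.2 N·m clockwise.
Speaker: 20.5 × 9.81 = 201.1 N down at 1.78 m → arm 1.78 m, τ = 201.1 × 1.78 = 358 N·m clockwise.
Total clockwise load moment = 567.2 N·m.
The cable tension T acts at 2.7 m; only its component perpendicular to the bar, T sinθ, produces torque. sin 62.5° = 0.887.
Στ = 0 ⇒ T × 2.7 × 0.887 = 567.2 ⇒ T = 567.2 / 2.395 = 237 N.

T ≈ 237 N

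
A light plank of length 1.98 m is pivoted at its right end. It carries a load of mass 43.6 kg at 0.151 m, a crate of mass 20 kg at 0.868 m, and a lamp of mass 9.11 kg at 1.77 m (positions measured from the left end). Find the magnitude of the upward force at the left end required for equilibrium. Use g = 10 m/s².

F ≈ 525 N

About the right end:
Load: 43.6 × 10 = 436 N down at 0.151 m → arm 1.829 m, τ = 436 × 1.829 = 797.4 N·m counterclockwise.
Crate: 20 × 10 = 200 N down at 0.868 m → arm 1.112 m, τ = 200 × 1.112 = 222.4 N·m counterclockwise.
Lamp: 9.11 × 10 = 91.1 N down at 1.77 m → arm 0.21 m, τ = 91.1 × 0.21 = 19.13 N·m counterclockwise.
Net moment of the loads = 1039 N·m counterclockwise.
The upward force F acts at the left end, arm 1.98 m, giving F × 1.98 clockwise.
For rotational equilibrium, F × 1.98 = 1039, so F = 1039 / 1.98 = 525 N.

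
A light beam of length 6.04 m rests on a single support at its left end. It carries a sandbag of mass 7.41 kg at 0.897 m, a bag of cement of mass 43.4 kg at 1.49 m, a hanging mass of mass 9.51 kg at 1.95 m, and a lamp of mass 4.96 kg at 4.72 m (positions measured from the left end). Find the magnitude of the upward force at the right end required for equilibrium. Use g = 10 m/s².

F ≈ 188 N

Take moments about the left end.
Sandbag: 7.41 × 10 = 74.1 N down at 0.897 m → arm 0.897 m, τ = 74.1 × 0.897 = 66.47 N·m clockwise.
Bag of cement: 43.4 × 10 = 434 N down at 1.49 m → arm 1.49 m, τ = 434 × 1.49 = 646.7 N·m clockwise.
Hanging mass: 9.51 × 10 = 95.1 N down at 1.95 m → arm 1.95 m, τ = 95.1 × 1.95 = 185.4 N·m clockwise.
Lamp: 4.96 × 10 = 49.6 N down at 4.72 m → arm 4.72 m, τ = 49.6 × 4.72 = 234.1 N·m clockwise.
Net moment of the loads = 1133 N·m clockwise.
The upward force F acts at the right end, arm 6.04 m, giving F × 6.04 counterclockwise.
Setting net torque to zero: F × 6.04 = 1133 → F = 1133 / 6.04 = 188 N.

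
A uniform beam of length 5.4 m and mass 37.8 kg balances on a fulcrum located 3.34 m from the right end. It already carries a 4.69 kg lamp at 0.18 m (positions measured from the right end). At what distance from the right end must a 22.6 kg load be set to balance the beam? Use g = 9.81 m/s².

Taking torques about the fulcrum (at 3.34 m from the right end):
Beam weight: 37.8 × 9.81 = 370.8 N down at 2.7 m → arm 0.64 m, τ = 370.8 × 0.64 = 237.3 N·m clockwise.
Lamp: 4.69 × 9.81 = 46.01 N down at 0.18 m → arm 3.16 m, τ = 46.01 × 3.16 = 145.4 N·m clockwise.
Net moment of existing loads = 382.7 N·m clockwise.
The load weighs 22.6 × 9.81 = 221.7 N and must supply an equal counterclockwise moment, so its lever arm about the fulcrum is 382.7 / 221.7 = 1.73 m.
That puts it at 3.34 + 1.73 = 5.07 m from the right end.

x ≈ 5.07 m from the right end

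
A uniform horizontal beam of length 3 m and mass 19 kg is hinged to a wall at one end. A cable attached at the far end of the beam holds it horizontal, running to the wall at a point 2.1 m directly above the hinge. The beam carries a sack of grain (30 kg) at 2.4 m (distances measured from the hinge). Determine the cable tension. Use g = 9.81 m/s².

Take moments about the hinge.
Beam weight: 19 × 9.81 = 186.4 N down at 1.5 m → arm 1.5 m, τ = 186.4 × 1.5 = 279.6 N·m clockwise.
Sack of grain: 30 × 9.81 = 294.3 N down at 2.4 m → arm 2.4 m, τ = 294.3 × 2.4 = 706.3 N·m clockwise.
Total clockwise load moment = 985.9 N·m.
The cable tension T acts at 3 m; only its component perpendicular to the beam, T sinθ, produces torque. sinθ = h/√(h²+d²) = 2.1/√(2.1²+3²) = 0.5735.
Setting net torque to zero: T × 3 × 0.5735 = 985.9 → T = 985.9 / 1.72 = 573 N.

T ≈ 573 N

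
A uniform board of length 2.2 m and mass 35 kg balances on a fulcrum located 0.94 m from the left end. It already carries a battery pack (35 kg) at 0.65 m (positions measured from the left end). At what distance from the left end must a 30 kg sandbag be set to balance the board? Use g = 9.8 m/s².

Sum moments about the fulcrum (at 0.94 m from the left end) (the support reaction has zero arm there).
Beam weight: 35 × 9.8 = 343 N down at 1.1 m → arm 0.16 m, τ = 343 × 0.16 = 54.88 N·m clockwise.
Battery pack: 35 × 9.8 = 343 N down at 0.65 m → arm 0.29 m, τ = 343 × 0.29 = 99.47 N·m counterclockwise.
Net moment of existing loads = 44.59 N·m counterclockwise.
The sandbag weighs 30 × 9.8 = 294 N and must supply an equal clockwise moment, so its lever arm about the fulcrum is 44.59 / 294 = 0.152 m.
That puts it at 0.94 + 0.152 = 1.09 m from the left end.

x ≈ 1.09 m from the left end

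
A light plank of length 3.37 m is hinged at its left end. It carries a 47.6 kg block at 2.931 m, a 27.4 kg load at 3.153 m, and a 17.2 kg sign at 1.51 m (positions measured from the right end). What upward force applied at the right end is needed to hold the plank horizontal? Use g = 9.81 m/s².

F ≈ 171 N

Taking torques about the left end:
Block: 47.6 × 9.81 = 467 N down at 2.931 m → arm 0.439 m, τ = 467 × 0.439 = 205 N·m clockwise.
Load: 27.4 × 9.81 = 268.8 N down at 3.153 m → arm 0.217 m, τ = 268.8 × 0.217 = 58.33 N·m clockwise.
Sign: 17.2 × 9.81 = 168.7 N down at 1.51 m → arm 1.86 m, τ = 168.7 × 1.86 = 313.8 N·m clockwise.
Net moment of the loads = 577.1 N·m clockwise.
The upward force F acts at the right end, arm 3.37 m, giving F × 3.37 counterclockwise.
Στ = 0 ⇒ F × 3.37 = 577.1 ⇒ F = 577.1 / 3.37 = 171 N.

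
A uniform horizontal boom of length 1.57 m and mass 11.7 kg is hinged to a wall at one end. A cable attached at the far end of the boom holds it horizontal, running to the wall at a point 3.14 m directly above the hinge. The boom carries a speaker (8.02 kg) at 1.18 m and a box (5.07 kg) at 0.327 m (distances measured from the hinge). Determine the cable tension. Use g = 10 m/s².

About the hinge:
Beam weight: 11.7 × 10 = 117 N down at 0.785 m → arm 0.785 m, τ = 117 × 0.785 = 91.84 N·m clockwise.
Speaker: 8.02 × 10 = 80.2 N down at 1.18 m → arm 1.18 m, τ = 80.2 × 1.18 = 94.64 N·m clockwise.
Box: 5.07 × 10 = 50.7 N down at 0.327 m → arm 0.327 m, τ = 50.7 × 0.327 = 16.58 N·m clockwise.
Total clockwise load moment = 203.1 N·m.
The cable tension T acts at 1.57 m; only its component perpendicular to the boom, T sinθ, produces torque. sinθ = h/√(h²+d²) = 3.14/√(3.14²+1.57²) = 0.8944.
Balancing moments: T × 1.57 × 0.8944 = 203.1, giving T = 203.1 / 1.404 = 145 N.

T ≈ 145 N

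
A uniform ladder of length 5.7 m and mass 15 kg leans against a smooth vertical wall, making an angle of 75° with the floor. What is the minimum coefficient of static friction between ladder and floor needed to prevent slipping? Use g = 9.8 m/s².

Taking torques about the foot of the ladder:
Ladder weight 15×9.8 = 147 N acts at 2.85 m along the ladder; its horizontal arm is 2.85·cos75° = 0.7376 m → τ = 108.4 N·m clockwise.
Wall normal N acts horizontally at the top; its moment arm is the height L sinθ = 5.7·sin75° = 5.506 m, counterclockwise.
For rotational equilibrium, N × 5.506 = 108.4, so N = 19.69 N.
ΣFx = 0 ⇒ f = N_wall = 19.69 N. ΣFy = 0 ⇒ N_floor = 147 N.
μ_min = f / N_floor = 19.69 / 147 = 0.134.

μ_min ≈ 0.134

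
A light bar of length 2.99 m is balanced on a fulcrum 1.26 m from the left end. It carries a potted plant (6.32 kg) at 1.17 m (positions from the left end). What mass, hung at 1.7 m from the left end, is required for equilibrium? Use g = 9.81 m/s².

m ≈ 1.29 kg

Choose the fulcrum (at 1.26 m from the left end) as the axis so the support reaction has zero arm there.
Potted plant: 6.32 × 9.81 = 62 N down at 1.17 m → arm 0.09 m, τ = 62 × 0.09 = 5.58 N·m counterclockwise.
Net moment of known loads = 5.58 N·m counterclockwise.
An unknown mass m at 1.7 m has arm 0.44 m; its moment is m·g·0.44 clockwise.
Στ = 0 ⇒ m × 9.81 × 0.44 = 5.58 ⇒ m = 5.58 / (9.81 × 0.44) = 1.29 kg.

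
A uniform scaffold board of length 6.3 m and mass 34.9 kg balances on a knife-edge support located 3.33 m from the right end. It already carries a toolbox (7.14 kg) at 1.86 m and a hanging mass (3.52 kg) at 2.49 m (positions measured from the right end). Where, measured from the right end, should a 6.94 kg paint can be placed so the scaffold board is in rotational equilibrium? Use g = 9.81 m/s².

Sum moments about the knife-edge support (at 3.33 m from the right end) (the support reaction has zero arm there).
Beam weight: 34.9 × 9.81 = 342.4 N down at 3.15 m → arm 0.18 m, τ = 342.4 × 0.18 = 61.63 N·m clockwise.
Toolbox: 7.14 × 9.81 = 70.04 N down at 1.86 m → arm 1.47 m, τ = 70.04 × 1.47 = 103 N·m clockwise.
Hanging mass: 3.52 × 9.81 = 34.53 N down at 2.49 m → arm 0.84 m, τ = 34.53 × 0.84 = 29.01 N·m clockwise.
Net moment of existing loads = 193.6 N·m clockwise.
The paint can weighs 6.94 × 9.81 = 68.08 N and must supply an equal counterclockwise moment, so its lever arm about the knife-edge support is 193.6 / 68.08 = 2.84 m.
That puts it at 3.33 + 2.84 = 6.17 m from the right end.

x ≈ 6.17 m from the right end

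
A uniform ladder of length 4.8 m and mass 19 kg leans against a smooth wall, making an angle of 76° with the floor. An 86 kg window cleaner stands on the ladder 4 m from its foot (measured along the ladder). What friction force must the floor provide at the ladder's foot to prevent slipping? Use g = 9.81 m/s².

f ≈ 199 N

About the foot of the ladder:
Ladder weight 19×9.81 = 186.4 N acts at 2.4 m along the ladder; its horizontal arm is 2.4·cos76° = 0.5806 m → τ = 108.2 N·m clockwise.
Window cleaner: 86×9.81 = 843.7 N at 4 m → arm 0.9677 m → τ = 816.4 N·m clockwise.
Wall normal N acts horizontally at the top; its moment arm is the height L sinθ = 4.8·sin76° = 4.657 m, counterclockwise.
Στ = 0 ⇒ N × 4.657 = 924.6 ⇒ N = 199 N.
ΣFx = 0: friction at the foot balances the wall's push, so f = N_wall = 199 N.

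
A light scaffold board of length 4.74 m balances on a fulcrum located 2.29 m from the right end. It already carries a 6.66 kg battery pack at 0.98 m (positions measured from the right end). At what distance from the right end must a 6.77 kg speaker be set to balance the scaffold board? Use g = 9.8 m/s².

x ≈ 3.58 m from the right end

Choose the fulcrum (at 2.29 m from the right end) as the axis so the support reaction has zero arm there.
Battery pack: 6.66 × 9.8 = 65.27 N down at 0.98 m → arm 1.31 m, τ = 65.27 × 1.31 = 85.5 N·m clockwise.
Net moment of existing loads = 85.5 N·m clockwise.
The speaker weighs 6.77 × 9.8 = 66.35 N and must supply an equal counterclockwise moment, so its lever arm about the fulcrum is 85.5 / 66.35 = 1.29 m.
That puts it at 2.29 + 1.29 = 3.58 m from the right end.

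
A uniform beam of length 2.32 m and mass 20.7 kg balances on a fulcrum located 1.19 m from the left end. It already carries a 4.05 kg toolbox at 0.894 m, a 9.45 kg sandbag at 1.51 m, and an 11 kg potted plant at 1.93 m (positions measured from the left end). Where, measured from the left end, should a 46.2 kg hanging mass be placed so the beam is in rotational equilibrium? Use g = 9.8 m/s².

Choose the fulcrum (at 1.19 m from the left end) as the axis so the support reaction has zero arm there.
Beam weight: 20.7 × 9.8 = 202.9 N down at 1.16 m → arm 0.03 m, τ = 202.9 × 0.03 = 6.087 N·m counterclockwise.
Toolbox: 4.05 × 9.8 = 39.69 N down at 0.894 m → arm 0.296 m, τ = 39.69 × 0.296 = 11.75 N·m counterclockwise.
Sandbag: 9.45 × 9.8 = 92.61 N down at 1.51 m → arm 0.32 m, τ = 92.61 × 0.32 = 29.64 N·m clockwise.
Potted plant: 11 × 9.8 = 107.8 N down at 1.93 m → arm 0.74 m, τ = 107.8 × 0.74 = 79.77 N·m clockwise.
Net moment of existing loads = 91.57 N·m clockwise.
The hanging mass weighs 46.2 × 9.8 = 452.8 N and must supply an equal counterclockwise moment, so its lever arm about the fulcrum is 91.57 / 452.8 = 0.202 m.
That puts it at 1.19 − 0.202 = 0.988 m from the left end.

x ≈ 0.988 m from the left end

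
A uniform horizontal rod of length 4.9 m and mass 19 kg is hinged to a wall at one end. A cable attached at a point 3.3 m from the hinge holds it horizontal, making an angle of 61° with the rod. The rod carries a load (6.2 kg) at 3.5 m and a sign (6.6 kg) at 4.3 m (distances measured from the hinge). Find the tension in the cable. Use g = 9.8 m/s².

T ≈ 328 N

Take moments about the hinge.
Beam weight: 19 × 9.8 = 186.2 N down at 2.45 m → arm 2.45 m, τ = 186.2 × 2.45 = 456.2 N·m clockwise.
Load: 6.2 × 9.8 = 60.76 N down at 3.5 m → arm 3.5 m, τ = 60.76 × 3.5 = 212.7 N·m clockwise.
Sign: 6.6 × 9.8 = 64.68 N down at 4.3 m → arm 4.3 m, τ = 64.68 × 4.3 = 278.1 N·m clockwise.
Total clockwise load moment = 947 N·m.
The cable tension T acts at 3.3 m; only its component perpendicular to the rod, T sinθ, produces torque. sin 61° = 0.8746.
For rotational equilibrium, T × 3.3 × 0.8746 = 947, so T = 947 / 2.886 = 328 N.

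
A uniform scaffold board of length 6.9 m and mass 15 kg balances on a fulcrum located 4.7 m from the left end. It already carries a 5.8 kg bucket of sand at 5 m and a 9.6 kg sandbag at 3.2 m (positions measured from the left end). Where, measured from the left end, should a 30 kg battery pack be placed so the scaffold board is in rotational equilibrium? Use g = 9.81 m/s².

x ≈ 5.75 m from the left end

Sum moments about the fulcrum (at 4.7 m from the left end) (the support reaction has zero arm there).
Beam weight: 15 × 9.81 = 147.2 N down at 3.45 m → arm 1.25 m, τ = 147.2 × 1.25 = 184 N·m counterclockwise.
Bucket of sand: 5.8 × 9.81 = 56.9 N down at 5 m → arm 0.3 m, τ = 56.9 × 0.3 = 17.07 N·m clockwise.
Sandbag: 9.6 × 9.81 = 94.18 N down at 3.2 m → arm 1.5 m, τ = 94.18 × 1.5 = 141.3 N·m counterclockwise.
Net moment of existing loads = 308.2 N·m counterclockwise.
The battery pack weighs 30 × 9.81 = 294.3 N and must supply an equal clockwise moment, so its lever arm about the fulcrum is 308.2 / 294.3 = 1.05 m.
That puts it at 4.7 + 1.05 = 5.75 m from the left end.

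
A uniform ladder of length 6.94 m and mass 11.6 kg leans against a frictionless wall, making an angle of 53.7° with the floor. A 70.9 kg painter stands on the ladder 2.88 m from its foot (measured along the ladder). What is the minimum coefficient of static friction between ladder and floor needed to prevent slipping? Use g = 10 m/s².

Taking torques about the foot of the ladder:
Ladder weight 11.6×10 = 116 N acts at 3.47 m along the ladder; its horizontal arm is 3.47·cos53.7° = 2.054 m → τ = 238.3 N·m clockwise.
Painter: 70.9×10 = 709 N at 2.88 m → arm 1.705 m → τ = 1209 N·m clockwise.
Wall normal N acts horizontally at the top; its moment arm is the height L sinθ = 6.94·sin53.7° = 5.593 m, counterclockwise.
Balancing moments: N × 5.593 = 1447, giving N = 258.7 N.
ΣFx = 0 ⇒ f = N_wall = 258.7 N. ΣFy = 0 ⇒ N_floor = 825 N.
μ_min = f / N_floor = 258.7 / 825 = 0.314.

μ_min ≈ 0.314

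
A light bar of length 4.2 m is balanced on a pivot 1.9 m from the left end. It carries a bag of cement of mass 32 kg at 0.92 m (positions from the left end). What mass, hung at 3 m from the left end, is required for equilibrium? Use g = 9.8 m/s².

m ≈ 28.5 kg

Take moments about the pivot (at 1.9 m from the left end).
Bag of cement: 32 × 9.8 = 313.6 N down at 0.92 m → arm 0.98 m, τ = 313.6 × 0.98 = 307.3 N·m counterclockwise.
Net moment of known loads = 307.3 N·m counterclockwise.
An unknown mass m at 3 m has arm 1.1 m; its moment is m·g·1.1 clockwise.
Balancing moments: m × 9.8 × 1.1 = 307.3, giving m = 307.3 / (9.8 × 1.1) = 28.5 kg.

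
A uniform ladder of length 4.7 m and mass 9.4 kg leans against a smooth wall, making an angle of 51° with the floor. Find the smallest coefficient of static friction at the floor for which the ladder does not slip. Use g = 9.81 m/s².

Sum moments about the foot of the ladder (the floor normal and friction both act there and drop out).
Ladder weight 9.4×9.81 = 92.21 N acts at 2.35 m along the ladder; its horizontal arm is 2.35·cos51° = 1.479 m → τ = 136.4 N·m clockwise.
Wall normal N acts horizontally at the top; its moment arm is the height L sinθ = 4.7·sin51° = 3.653 m, counterclockwise.
For rotational equilibrium, N × 3.653 = 136.4, so N = 37.34 N.
ΣFx = 0 ⇒ f = N_wall = 37.34 N. ΣFy = 0 ⇒ N_floor = 92.21 N.
μ_min = f / N_floor = 37.34 / 92.21 = 0.405.

μ_min ≈ 0.405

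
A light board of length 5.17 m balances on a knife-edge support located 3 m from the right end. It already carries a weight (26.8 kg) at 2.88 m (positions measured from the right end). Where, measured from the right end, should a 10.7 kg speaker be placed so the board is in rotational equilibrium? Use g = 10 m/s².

Take moments about the knife-edge support (at 3 m from the right end).
Weight: 26.8 × 10 = 268 N down at 2.88 m → arm 0.12 m, τ = 268 × 0.12 = 32.16 N·m clockwise.
Net moment of existing loads = 32.16 N·m clockwise.
The speaker weighs 10.7 × 10 = 107 N and must supply an equal counterclockwise moment, so its lever arm about the knife-edge support is 32.16 / 107 = 0.301 m.
That puts it at 3 + 0.301 = 3.3 m from the right end.

x ≈ 3.3 m from the right end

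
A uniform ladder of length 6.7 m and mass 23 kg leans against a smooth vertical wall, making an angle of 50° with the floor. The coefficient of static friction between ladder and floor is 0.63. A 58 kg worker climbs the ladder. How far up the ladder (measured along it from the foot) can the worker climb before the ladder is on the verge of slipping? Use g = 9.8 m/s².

About the foot of the ladder:
Ladder weight 23×9.8 = 225.4 N acts at 3.35 m along the ladder; its horizontal arm is 3.35·cos50° = 2.153 m → τ = 485.3 N·m clockwise.
Worker weight 58×9.8 = 568.4 N at distance d → arm d·cos50° → τ = 568.4·d·0.6428 clockwise.
Wall normal N at the top has arm L sinθ = 5.132 m counterclockwise, so Στ = 0 gives N·5.132 = 485.3 + 365.4·d.
ΣFy = 0 ⇒ N_floor = 793.8 N, so the maximum friction is μ_s·N_floor = 0.63×793.8 = 500.1 N. ΣFx = 0 ⇒ N_wall = f, so at the slipping point N = 500.1 N.
Substituting: 500.1×5.132 = 485.3 + 365.4·d ⇒ d = (2567 − 485.3) / 365.4 = 5.7 m.

d ≈ 5.7 m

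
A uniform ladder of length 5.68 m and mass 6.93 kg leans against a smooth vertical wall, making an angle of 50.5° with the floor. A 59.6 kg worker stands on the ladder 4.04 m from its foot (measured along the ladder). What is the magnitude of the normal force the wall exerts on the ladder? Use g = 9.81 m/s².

Choose the foot of the ladder as the axis so the floor normal and friction both act there and drop out.
Ladder weight 6.93×9.81 = 67.98 N acts at 2.84 m along the ladder; its horizontal arm is 2.84·cos50.5° = 1.806 m → τ = 122.8 N·m clockwise.
Worker: 59.6×9.81 = 584.7 N at 4.04 m → arm 2.57 m → τ = 1503 N·m clockwise.
Wall normal N acts horizontally at the top; its moment arm is the height L sinθ = 5.68·sin50.5° = 4.383 m, counterclockwise.
Setting net torque to zero: N × 4.383 = 1626 → N = 371 N.

N_wall ≈ 371 N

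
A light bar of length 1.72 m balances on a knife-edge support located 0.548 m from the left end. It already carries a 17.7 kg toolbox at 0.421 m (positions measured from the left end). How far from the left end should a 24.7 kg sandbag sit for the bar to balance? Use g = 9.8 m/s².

x ≈ 0.639 m from the left end

Sum moments about the knife-edge support (at 0.548 m from the left end) (the support reaction has zero arm there).
Toolbox: 17.7 × 9.8 = 173.5 N down at 0.421 m → arm 0.127 m, τ = 173.5 × 0.127 = 22.03 N·m counterclockwise.
Net moment of existing loads = 22.03 N·m counterclockwise.
The sandbag weighs 24.7 × 9.8 = 242.1 N and must supply an equal clockwise moment, so its lever arm about the knife-edge support is 22.03 / 242.1 = 0.091 m.
That puts it at 0.548 + 0.091 = 0.639 m from the left end.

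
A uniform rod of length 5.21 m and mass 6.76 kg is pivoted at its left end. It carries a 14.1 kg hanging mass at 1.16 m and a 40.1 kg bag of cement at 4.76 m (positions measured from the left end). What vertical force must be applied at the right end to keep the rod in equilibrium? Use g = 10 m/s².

About the left end:
Beam weight: 6.76 × 10 = 67.6 N down at 2.605 m → arm 2.605 m, τ = 67.6 × 2.605 = 176.1 N·m clockwise.
Hanging mass: 14.1 × 10 = 141 N down at 1.16 m → arm 1.16 m, τ = 141 × 1.16 = 163.6 N·m clockwise.
Bag of cement: 40.1 × 10 = 401 N down at 4.76 m → arm 4.76 m, τ = 401 × 4.76 = 1909 N·m clockwise.
Net moment of the loads = 2249 N·m clockwise.
The upward force F acts at the right end, arm 5.21 m, giving F × 5.21 counterclockwise.
Setting net torque to zero: F × 5.21 = 2249 → F = 2249 / 5.21 = 432 N.

F ≈ 432 N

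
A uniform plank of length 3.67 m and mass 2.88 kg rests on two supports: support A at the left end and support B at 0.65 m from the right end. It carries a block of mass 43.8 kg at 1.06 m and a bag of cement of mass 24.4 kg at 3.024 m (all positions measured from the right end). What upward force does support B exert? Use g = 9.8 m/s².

Sum moments about support A (its reaction then has zero moment arm).
Beam weight: 2.88 × 9.8 = 28.22 N down at 1.835 m → arm 1.835 m, τ = 28.22 × 1.835 = 51.78 N·m clockwise.
Block: 43.8 × 9.8 = 429.2 N down at 1.06 m → arm 2.61 m, τ = 429.2 × 2.61 = 1120 N·m clockwise.
Bag of cement: 24.4 × 9.8 = 239.1 N down at 3.024 m → arm 0.646 m, τ = 239.1 × 0.646 = 154.5 N·m clockwise.
Net load moment about support A = 1326 N·m clockwise.
Reaction R at support B is upward at 0.65 m, arm 3.02 m → moment R × 3.02 counterclockwise.
Setting net torque to zero: R × 3.02 = 1326 → R = 439 N.

R_B ≈ 439 N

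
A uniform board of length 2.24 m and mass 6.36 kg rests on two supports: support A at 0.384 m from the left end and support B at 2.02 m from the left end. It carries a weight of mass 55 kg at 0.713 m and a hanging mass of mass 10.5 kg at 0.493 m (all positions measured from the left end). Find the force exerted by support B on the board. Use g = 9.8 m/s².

R_B ≈ 143 N

Take moments about support A.
Beam weight: 6.36 × 9.8 = 62.33 N down at 1.12 m → arm 0.736 m, τ = 62.33 × 0.736 = 45.87 N·m clockwise.
Weight: 55 × 9.8 = 539 N down at 0.713 m → arm 0.329 m, τ = 539 × 0.329 = 177.3 N·m clockwise.
Hanging mass: 10.5 × 9.8 = 102.9 N down at 0.493 m → arm 0.109 m, τ = 102.9 × 0.109 = 11.22 N·m clockwise.
Net load moment about support A = 234.4 N·m clockwise.
Reaction R at support B is upward at 2.02 m, arm 1.636 m → moment R × 1.636 counterclockwise.
For rotational equilibrium, R × 1.636 = 234.4, so R = 143 N.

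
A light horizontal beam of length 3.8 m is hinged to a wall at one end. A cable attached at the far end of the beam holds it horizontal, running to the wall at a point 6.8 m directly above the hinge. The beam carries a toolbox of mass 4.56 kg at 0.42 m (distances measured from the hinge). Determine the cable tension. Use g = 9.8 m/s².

T ≈ 5.66 N

About the hinge:
Toolbox: 4.56 × 9.8 = 44.69 N down at 0.42 m → arm 0.42 m, τ = 44.69 × 0.42 = 18.77 N·m clockwise.
Total clockwise load moment = 18.77 N·m.
The cable tension T acts at 3.8 m; only its component perpendicular to the beam, T sinθ, produces torque. sinθ = h/√(h²+d²) = 6.8/√(6.8²+3.8²) = 0.8729.
Balancing moments: T × 3.8 × 0.8729 = 18.77, giving T = 18.77 / 3.317 = 5.66 N.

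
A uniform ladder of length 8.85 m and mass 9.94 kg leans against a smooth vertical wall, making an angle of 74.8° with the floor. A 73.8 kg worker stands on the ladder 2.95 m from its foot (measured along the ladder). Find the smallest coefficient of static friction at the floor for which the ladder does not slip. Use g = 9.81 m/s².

μ_min ≈ 0.0959

Choose the foot of the ladder as the axis so the floor normal and friction both act there and drop out.
Ladder weight 9.94×9.81 = 97.51 N acts at 4.425 m along the ladder; its horizontal arm is 4.425·cos74.8° = 1.16 m → τ = 113.1 N·m clockwise.
Worker: 73.8×9.81 = 724 N at 2.95 m → arm 0.7735 m → τ = 560 N·m clockwise.
Wall normal N acts horizontally at the top; its moment arm is the height L sinθ = 8.85·sin74.8° = 8.54 m, counterclockwise.
Setting net torque to zero: N × 8.54 = 673.1 → N = 78.82 N.
ΣFx = 0 ⇒ f = N_wall = 78.82 N. ΣFy = 0 ⇒ N_floor = 821.5 N.
μ_min = f / N_floor = 78.82 / 821.5 = 0.0959.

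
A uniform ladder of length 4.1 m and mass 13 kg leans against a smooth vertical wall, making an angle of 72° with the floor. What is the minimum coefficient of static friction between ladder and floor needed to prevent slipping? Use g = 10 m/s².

μ_min ≈ 0.162

Sum moments about the foot of the ladder (the floor normal and friction both act there and drop out).
Ladder weight 13×10 = 130 N acts at 2.05 m along the ladder; its horizontal arm is 2.05·cos72° = 0.6335 m → τ = 82.35 N·m clockwise.
Wall normal N acts horizontally at the top; its moment arm is the height L sinθ = 4.1·sin72° = 3.899 m, counterclockwise.
Balancing moments: N × 3.899 = 82.35, giving N = 21.12 N.
ΣFx = 0 ⇒ f = N_wall = 21.12 N. ΣFy = 0 ⇒ N_floor = 130 N.
μ_min = f / N_floor = 21.12 / 130 = 0.162.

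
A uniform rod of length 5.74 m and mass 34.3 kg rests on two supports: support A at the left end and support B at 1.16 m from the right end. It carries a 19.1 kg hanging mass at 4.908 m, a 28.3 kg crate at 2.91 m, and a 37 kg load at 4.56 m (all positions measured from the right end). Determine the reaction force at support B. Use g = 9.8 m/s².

Choose support A as the axis so its reaction then has zero moment arm.
Beam weight: 34.3 × 9.8 = 336.1 N down at 2.87 m → arm 2.87 m, τ = 336.1 × 2.87 = 964.6 N·m clockwise.
Hanging mass: 19.1 × 9.8 = 187.2 N down at 4.908 m → arm 0.832 m, τ = 187.2 × 0.832 = 155.8 N·m clockwise.
Crate: 28.3 × 9.8 = 277.3 N down at 2.91 m → arm 2.83 m, τ = 277.3 × 2.83 = 784.8 N·m clockwise.
Load: 37 × 9.8 = 362.6 N down at 4.56 m → arm 1.18 m, τ = 362.6 × 1.18 = 427.9 N·m clockwise.
Net load moment about support A = 2333 N·m clockwise.
Reaction R at support B is upward at 1.16 m, arm 4.58 m → moment R × 4.58 counterclockwise.
Setting net torque to zero: R × 4.58 = 2333 → R = 509 N.

R_B ≈ 509 N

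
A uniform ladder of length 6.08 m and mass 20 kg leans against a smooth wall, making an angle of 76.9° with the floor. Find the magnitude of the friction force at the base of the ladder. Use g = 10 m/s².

Sum moments about the foot of the ladder (the floor normal and friction both act there and drop out).
Ladder weight 20×10 = 200 N acts at 3.04 m along the ladder; its horizontal arm is 3.04·cos76.9° = 0.689 m → τ = 137.8 N·m clockwise.
Wall normal N acts horizontally at the top; its moment arm is the height L sinθ = 6.08·sin76.9° = 5.922 m, counterclockwise.
Στ = 0 ⇒ N × 5.922 = 137.8 ⇒ N = 23.3 N.
ΣFx = 0: friction at the foot balances the wall's push, so f = N_wall = 23.3 N.

f ≈ 23.3 N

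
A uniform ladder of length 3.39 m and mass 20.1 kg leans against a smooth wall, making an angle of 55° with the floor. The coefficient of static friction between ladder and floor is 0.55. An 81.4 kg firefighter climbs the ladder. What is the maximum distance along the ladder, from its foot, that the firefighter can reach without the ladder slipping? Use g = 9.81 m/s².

About the foot of the ladder:
Ladder weight 20.1×9.81 = 197.2 N acts at 1.695 m along the ladder; its horizontal arm is 1.695·cos55° = 0.9722 m → τ = 191.7 N·m clockwise.
Firefighter weight 81.4×9.81 = 798.5 N at distance d → arm d·cos55° → τ = 798.5·d·0.5736 clockwise.
Wall normal N at the top has arm L sinθ = 2.777 m counterclockwise, so Στ = 0 gives N·2.777 = 191.7 + 458·d.
ΣFy = 0 ⇒ N_floor = 995.7 N, so the maximum friction is μ_s·N_floor = 0.55×995.7 = 547.6 N. ΣFx = 0 ⇒ N_wall = f, so at the slipping point N = 547.6 N.
Substituting: 547.6×2.777 = 191.7 + 458·d ⇒ d = (1521 − 191.7) / 458 = 2.9 m.

d ≈ 2.9 m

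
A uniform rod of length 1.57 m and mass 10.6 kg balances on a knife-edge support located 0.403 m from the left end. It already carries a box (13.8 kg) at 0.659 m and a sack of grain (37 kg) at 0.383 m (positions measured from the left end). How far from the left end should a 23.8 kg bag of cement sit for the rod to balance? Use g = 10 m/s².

x ≈ 0.116 m from the left end

Sum moments about the knife-edge support (at 0.403 m from the left end) (the support reaction has zero arm there).
Beam weight: 10.6 × 10 = 106 N down at 0.785 m → arm 0.382 m, τ = 106 × 0.382 = 40.49 N·m clockwise.
Box: 13.8 × 10 = 138 N down at 0.659 m → arm 0.256 m, τ = 138 × 0.256 = 35.33 N·m clockwise.
Sack of grain: 37 × 10 = 370 N down at 0.383 m → arm 0.02 m, τ = 370 × 0.02 = 7.4 N·m counterclockwise.
Net moment of existing loads = 68.42 N·m clockwise.
The bag of cement weighs 23.8 × 10 = 238 N and must supply an equal counterclockwise moment, so its lever arm about the knife-edge support is 68.42 / 238 = 0.287 m.
That puts it at 0.403 − 0.287 = 0.116 m from the left end.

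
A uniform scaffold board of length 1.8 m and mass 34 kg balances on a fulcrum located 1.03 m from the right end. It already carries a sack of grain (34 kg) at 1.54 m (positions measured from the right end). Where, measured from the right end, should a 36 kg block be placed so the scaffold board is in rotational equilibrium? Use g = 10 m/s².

Choose the fulcrum (at 1.03 m from the right end) as the axis so the support reaction has zero arm there.
Beam weight: 34 × 10 = 340 N down at 0.9 m → arm 0.13 m, τ = 340 × 0.13 = 44.2 N·m clockwise.
Sack of grain: 34 × 10 = 340 N down at 1.54 m → arm 0.51 m, τ = 340 × 0.51 = 173.4 N·m counterclockwise.
Net moment of existing loads = 129.2 N·m counterclockwise.
The block weighs 36 × 10 = 360 N and must supply an equal clockwise moment, so its lever arm about the fulcrum is 129.2 / 360 = 0.359 m.
That puts it at 1.03 − 0.359 = 0.671 m from the right end.

x ≈ 0.671 m from the right end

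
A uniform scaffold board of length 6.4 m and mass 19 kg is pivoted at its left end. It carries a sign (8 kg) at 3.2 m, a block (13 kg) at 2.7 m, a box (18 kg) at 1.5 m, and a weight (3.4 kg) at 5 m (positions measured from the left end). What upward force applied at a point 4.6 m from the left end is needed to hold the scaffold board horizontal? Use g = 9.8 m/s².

Sum moments about the left end (the unknown pivot reaction has zero arm there).
Beam weight: 19 × 9.8 = 186.2 N down at 3.2 m → arm 3.2 m, τ = 186.2 × 3.2 = 595.8 N·m clockwise.
Sign: 8 × 9.8 = 78.4 N down at 3.2 m → arm 3.2 m, τ = 78.4 × 3.2 = 250.9 N·m clockwise.
Block: 13 × 9.8 = 127.4 N down at 2.7 m → arm 2.7 m, τ = 127.4 × 2.7 = 344 N·m clockwise.
Box: 18 × 9.8 = 176.4 N down at 1.5 m → arm 1.5 m, τ = 176.4 × 1.5 = 264.6 N·m clockwise.
Weight: 3.4 × 9.8 = 33.32 N down at 5 m → arm 5 m, τ = 33.32 × 5 = 166.6 N·m clockwise.
Net moment of the loads = 1622 N·m clockwise.
The upward force F acts at a point 4.6 m from the left end, arm 4.6 m, giving F × 4.6 counterclockwise.
For rotational equilibrium, F × 4.6 = 1622, so F = 1622 / 4.6 = 353 N.

F ≈ 353 N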